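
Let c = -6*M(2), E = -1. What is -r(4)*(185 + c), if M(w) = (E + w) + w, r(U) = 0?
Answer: 0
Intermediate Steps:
M(w) = -1 + 2*w (M(w) = (-1 + w) + w = -1 + 2*w)
c = -18 (c = -6*(-1 + 2*2) = -6*(-1 + 4) = -6*3 = -18)
-r(4)*(185 + c) = -0*(185 - 18) = -0*167 = -1*0 = 0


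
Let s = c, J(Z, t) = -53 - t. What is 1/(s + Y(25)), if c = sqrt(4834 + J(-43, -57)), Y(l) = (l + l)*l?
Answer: 625/778831 - sqrt(4838)/1557662 ≈ 0.00075783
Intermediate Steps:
Y(l) = 2*l**2 (Y(l) = (2*l)*l = 2*l**2)
c = sqrt(4838) (c = sqrt(4834 + (-53 - 1*(-57))) = sqrt(4834 + (-53 + 57)) = sqrt(4834 + 4) = sqrt(4838) ≈ 69.556)
s = sqrt(4838) ≈ 69.556
1/(s + Y(25)) = 1/(sqrt(4838) + 2*25**2) = 1/(sqrt(4838) + 2*625) = 1/(sqrt(4838) + 1250) = 1/(1250 + sqrt(4838))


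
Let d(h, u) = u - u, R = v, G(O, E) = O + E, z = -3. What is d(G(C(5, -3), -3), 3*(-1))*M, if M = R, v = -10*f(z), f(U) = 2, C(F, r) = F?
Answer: 0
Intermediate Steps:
G(O, E) = E + O
v = -20 (v = -10*2 = -20)
R = -20
d(h, u) = 0
M = -20
d(G(C(5, -3), -3), 3*(-1))*M = 0*(-20) = 0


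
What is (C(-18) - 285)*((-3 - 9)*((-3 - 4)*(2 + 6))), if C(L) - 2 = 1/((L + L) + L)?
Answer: -1711696/9 ≈ -1.9019e+5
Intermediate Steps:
C(L) = 2 + 1/(3*L) (C(L) = 2 + 1/((L + L) + L) = 2 + 1/(2*L + L) = 2 + 1/(3*L))
(C(-18) - 285)*((-3 - 9)*((-3 - 4)*(2 + 6))) = ((2 + (1/3)/(-18)) - 285)*((-3 - 9)*((-3 - 4)*(2 + 6))) = ((2 + (1/3)*(-1/18)) - 285)*(-(-84)*8) = ((2 - 1/54) - 285)*(-12*(-56)) = (107/54 - 285)*672 = -15283/54*672 = -1711696/9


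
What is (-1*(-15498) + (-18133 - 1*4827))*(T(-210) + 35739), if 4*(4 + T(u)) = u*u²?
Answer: 17009740930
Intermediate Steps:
T(u) = -4 + u³/4 (T(u) = -4 + (u*u²)/4 = -4 + u³/4)
(-1*(-15498) + (-18133 - 1*4827))*(T(-210) + 35739) = (-1*(-15498) + (-18133 - 1*4827))*((-4 + (¼)*(-210)³) + 35739) = (15498 + (-18133 - 4827))*((-4 + (¼)*(-9261000)) + 35739) = (15498 - 22960)*((-4 - 2315250) + 35739) = -7462*(-2315254 + 35739) = -7462*(-2279515) = 17009740930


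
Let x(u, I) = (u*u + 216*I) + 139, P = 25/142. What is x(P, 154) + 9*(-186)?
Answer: 639784181/20164 ≈ 31729.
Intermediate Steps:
P = 25/142 (P = 25*(1/142) = 25/142 ≈ 0.17606)
x(u, I) = 139 + u² + 216*I (x(u, I) = (u² + 216*I) + 139 = 139 + u² + 216*I)
x(P, 154) + 9*(-186) = (139 + (25/142)² + 216*154) + 9*(-186) = (139 + 625/20164 + 33264) - 1674 = 673538717/20164 - 1674 = 639784181/20164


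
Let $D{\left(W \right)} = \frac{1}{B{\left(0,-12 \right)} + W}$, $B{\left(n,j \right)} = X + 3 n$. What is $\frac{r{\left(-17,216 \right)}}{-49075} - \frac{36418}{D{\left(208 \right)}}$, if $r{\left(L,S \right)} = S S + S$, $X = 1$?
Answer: $- \frac{373527637022}{49075} \approx -7.6114 \cdot 10^{6}$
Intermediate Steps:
$B{\left(n,j \right)} = 1 + 3 n$
$D{\left(W \right)} = \frac{1}{1 + W}$ ($D{\left(W \right)} = \frac{1}{\left(1 + 3 \cdot 0\right) + W} = \frac{1}{\left(1 + 0\right) + W} = \frac{1}{1 + W}$)
$r{\left(L,S \right)} = S + S^{2}$ ($r{\left(L,S \right)} = S^{2} + S = S + S^{2}$)
$\frac{r{\left(-17,216 \right)}}{-49075} - \frac{36418}{D{\left(208 \right)}} = \frac{216 \left(1 + 216\right)}{-49075} - \frac{36418}{\frac{1}{1 + 208}} = 216 \cdot 217 \left(- \frac{1}{49075}\right) - \frac{36418}{\frac{1}{209}} = 46872 \left(- \frac{1}{49075}\right) - 36418 \frac{1}{\frac{1}{209}} = - \frac{46872}{49075} - 7611362 = - \frac{373527637022}{49075}$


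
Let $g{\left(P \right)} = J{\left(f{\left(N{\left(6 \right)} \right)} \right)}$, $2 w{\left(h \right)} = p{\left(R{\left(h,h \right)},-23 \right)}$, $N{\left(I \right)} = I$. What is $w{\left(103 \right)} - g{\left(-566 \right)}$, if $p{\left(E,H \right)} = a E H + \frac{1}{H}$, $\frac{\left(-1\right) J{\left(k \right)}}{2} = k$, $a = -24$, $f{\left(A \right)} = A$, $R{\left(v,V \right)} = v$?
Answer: $\frac{1308239}{46} \approx 28440.0$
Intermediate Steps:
$J{\left(k \right)} = - 2 k$
$p{\left(E,H \right)} = \frac{1}{H} - 24 E H$ ($p{\left(E,H \right)} = - 24 E H + \frac{1}{H} = \frac{1}{H} - 24 E H$)
$w{\left(h \right)} = - \frac{1}{46} + 276 h$ ($w{\left(h \right)} = \frac{\frac{1}{-23} - 24 h \left(-23\right)}{2} = \frac{- \frac{1}{23} + 552 h}{2} = - \frac{1}{46} + 276 h$)
$g{\left(P \right)} = -12$ ($g{\left(P \right)} = \left(-2\right) 6 = -12$)
$w{\left(103 \right)} - g{\left(-566 \right)} = \left(- \frac{1}{46} + 276 \cdot 103\right) - -12 = \left(- \frac{1}{46} + 28428\right) + 12 = \frac{1307687}{46} + 12 = \frac{1308239}{46}$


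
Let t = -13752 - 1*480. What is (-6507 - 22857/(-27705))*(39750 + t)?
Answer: -1533236934468/9235 ≈ -1.6602e+8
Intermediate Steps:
t = -14232 (t = -13752 - 480 = -14232)
(-6507 - 22857/(-27705))*(39750 + t) = (-6507 - 22857/(-27705))*(39750 - 14232) = (-6507 - 22857*(-1/27705))*25518 = (-6507 + 7619/9235)*25518 = -60084526/9235*25518 = -1533236934468/9235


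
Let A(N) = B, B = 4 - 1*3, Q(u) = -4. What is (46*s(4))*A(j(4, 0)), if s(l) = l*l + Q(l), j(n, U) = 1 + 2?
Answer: 552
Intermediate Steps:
j(n, U) = 3
B = 1 (B = 4 - 3 = 1)
A(N) = 1
s(l) = -4 + l² (s(l) = l*l - 4 = l² - 4 = -4 + l²)
(46*s(4))*A(j(4, 0)) = (46*(-4 + 4²))*1 = (46*(-4 + 16))*1 = (46*12)*1 = 552*1 = 552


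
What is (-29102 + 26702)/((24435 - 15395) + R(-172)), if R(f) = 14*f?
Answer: -300/829 ≈ -0.36188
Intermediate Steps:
(-29102 + 26702)/((24435 - 15395) + R(-172)) = (-29102 + 26702)/((24435 - 15395) + 14*(-172)) = -2400/(9040 - 2408) = -2400/6632 = -2400*1/6632 = -300/829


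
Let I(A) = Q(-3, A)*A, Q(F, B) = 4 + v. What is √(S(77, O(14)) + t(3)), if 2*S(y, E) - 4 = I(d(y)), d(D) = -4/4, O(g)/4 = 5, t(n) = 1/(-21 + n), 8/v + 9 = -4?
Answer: √1534/78 ≈ 0.50213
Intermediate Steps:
v = -8/13 (v = 8/(-9 - 4) = 8/(-13) = 8*(-1/13) = -8/13 ≈ -0.61539)
O(g) = 20 (O(g) = 4*5 = 20)
d(D) = -1 (d(D) = -4*¼ = -1)
Q(F, B) = 44/13 (Q(F, B) = 4 - 8/13 = 44/13)
I(A) = 44*A/13
S(y, E) = 4/13 (S(y, E) = 2 + ((44/13)*(-1))/2 = 2 + (½)*(-44/13) = 2 - 22/13 = 4/13)
√(S(77, O(14)) + t(3)) = √(4/13 + 1/(-21 + 3)) = √(4/13 + 1/(-18)) = √(4/13 - 1/18) = √(59/234) = √1534/78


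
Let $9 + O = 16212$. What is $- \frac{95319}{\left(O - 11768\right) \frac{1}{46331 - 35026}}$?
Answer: $- \frac{215516259}{887} \approx -2.4297 \cdot 10^{5}$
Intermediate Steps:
$O = 16203$ ($O = -9 + 16212 = 16203$)
$- \frac{95319}{\left(O - 11768\right) \frac{1}{46331 - 35026}} = - \frac{95319}{\left(16203 - 11768\right) \frac{1}{46331 - 35026}} = - \frac{95319}{4435 \cdot \frac{1}{11305}} = - \frac{95319}{\frac{887}{2261}} = \left(-95319\right) \frac{2261}{887} = - \frac{215516259}{887}$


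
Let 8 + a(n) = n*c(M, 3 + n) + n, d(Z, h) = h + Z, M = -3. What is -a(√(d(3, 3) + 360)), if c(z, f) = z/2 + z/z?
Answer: 8 - √366/2 ≈ -1.5656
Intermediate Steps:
d(Z, h) = Z + h
c(z, f) = 1 + z/2 (c(z, f) = z*(½) + 1 = z/2 + 1 = 1 + z/2)
a(n) = -8 + n/2 (a(n) = -8 + (n*(1 + (½)*(-3)) + n) = -8 + (n*(1 - 3/2) + n) = -8 + (n*(-½) + n) = -8 + (-n/2 + n) = -8 + n/2)
-a(√(d(3, 3) + 360)) = -(-8 + √((3 + 3) + 360)/2) = -(-8 + √(6 + 360)/2) = -(-8 + √366/2) = 8 - √366/2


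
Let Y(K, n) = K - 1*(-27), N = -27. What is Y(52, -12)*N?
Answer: -2133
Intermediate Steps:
Y(K, n) = 27 + K (Y(K, n) = K + 27 = 27 + K)
Y(52, -12)*N = (27 + 52)*(-27) = 79*(-27) = -2133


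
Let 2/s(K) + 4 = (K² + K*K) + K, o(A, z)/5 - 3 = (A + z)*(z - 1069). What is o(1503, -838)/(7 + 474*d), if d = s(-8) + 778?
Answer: -45970510/2673707 ≈ -17.194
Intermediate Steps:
o(A, z) = 15 + 5*(-1069 + z)*(A + z) (o(A, z) = 15 + 5*((A + z)*(z - 1069)) = 15 + 5*((A + z)*(-1069 + z)) = 15 + 5*((-1069 + z)*(A + z)) = 15 + 5*(-1069 + z)*(A + z))
s(K) = 2/(-4 + K + 2*K²) (s(K) = 2/(-4 + ((K² + K*K) + K)) = 2/(-4 + ((K² + K²) + K)) = 2/(-4 + (2*K² + K)) = 2/(-4 + (K + 2*K²)) = 2/(-4 + K + 2*K²))
d = 45125/58 (d = 2/(-4 - 8 + 2*(-8)²) + 778 = 2/(-4 - 8 + 2*64) + 778 = 2/(-4 - 8 + 128) + 778 = 2/116 + 778 = 2*(1/116) + 778 = 1/58 + 778 = 45125/58 ≈ 778.02)
o(1503, -838)/(7 + 474*d) = (15 - 5345*1503 - 5345*(-838) + 5*(-838)² + 5*1503*(-838))/(7 + 474*(45125/58)) = (15 - 8033535 + 4479110 + 5*702244 - 6297570)/(7 + 10694625/29) = (15 - 8033535 + 4479110 + 3511220 - 6297570)/(10694828/29) = -6340760*29/10694828 = -45970510/2673707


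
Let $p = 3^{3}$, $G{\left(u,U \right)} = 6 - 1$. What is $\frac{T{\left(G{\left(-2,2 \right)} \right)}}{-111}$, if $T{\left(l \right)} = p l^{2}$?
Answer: $- \frac{225}{37} \approx -6.0811$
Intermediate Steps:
$G{\left(u,U \right)} = 5$ ($G{\left(u,U \right)} = 6 - 1 = 5$)
$p = 27$
$T{\left(l \right)} = 27 l^{2}$
$\frac{T{\left(G{\left(-2,2 \right)} \right)}}{-111} = \frac{27 \cdot 5^{2}}{-111} = 27 \cdot 25 \left(- \frac{1}{111}\right) = 675 \left(- \frac{1}{111}\right) = - \frac{225}{37}$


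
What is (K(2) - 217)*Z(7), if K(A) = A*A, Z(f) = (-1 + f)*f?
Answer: -8946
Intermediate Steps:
Z(f) = f*(-1 + f)
K(A) = A**2
(K(2) - 217)*Z(7) = (2**2 - 217)*(7*(-1 + 7)) = (4 - 217)*(7*6) = -213*42 = -8946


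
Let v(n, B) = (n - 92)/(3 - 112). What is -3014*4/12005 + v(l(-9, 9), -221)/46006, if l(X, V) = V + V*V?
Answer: -30228322307/30100460635 ≈ -1.0042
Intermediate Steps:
l(X, V) = V + V²
v(n, B) = 92/109 - n/109 (v(n, B) = (-92 + n)/(-109) = (-92 + n)*(-1/109) = 92/109 - n/109)
-3014*4/12005 + v(l(-9, 9), -221)/46006 = -3014*4/12005 + (92/109 - 9*(1 + 9)/109)/46006 = -12056*1/12005 + (92/109 - 9*10/109)*(1/46006) = -12056/12005 + (92/109 - 1/109*90)*(1/46006) = -12056/12005 + (92/109 - 90/109)*(1/46006) = -12056/12005 + (2/109)*(1/46006) = -12056/12005 + 1/2507327 = -30228322307/30100460635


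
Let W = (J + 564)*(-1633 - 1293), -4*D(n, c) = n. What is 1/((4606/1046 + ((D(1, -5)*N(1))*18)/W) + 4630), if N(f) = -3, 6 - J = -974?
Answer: 4725560224/21900152551863 ≈ 0.00021578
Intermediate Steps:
J = 980 (J = 6 - 1*(-974) = 6 + 974 = 980)
D(n, c) = -n/4
W = -4517744 (W = (980 + 564)*(-1633 - 1293) = 1544*(-2926) = -4517744)
1/((4606/1046 + ((D(1, -5)*N(1))*18)/W) + 4630) = 1/((4606/1046 + ((-¼*1*(-3))*18)/(-4517744)) + 4630) = 1/((4606*(1/1046) + (-¼*(-3)*18)*(-1/4517744)) + 4630) = 1/((2303/523 + ((¾)*18)*(-1/4517744)) + 4630) = 1/((2303/523 + (27/2)*(-1/4517744)) + 4630) = 1/((2303/523 - 27/9035488) + 4630) = 1/(20808714743/4725560224 + 4630) = 1/(21900152551863/4725560224) = 4725560224/21900152551863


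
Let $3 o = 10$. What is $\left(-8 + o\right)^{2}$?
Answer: $\frac{196}{9} \approx 21.778$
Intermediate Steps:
$o = \frac{10}{3}$ ($o = \frac{1}{3} \cdot 10 = \frac{10}{3} \approx 3.3333$)
$\left(-8 + o\right)^{2} = \left(-8 + \frac{10}{3}\right)^{2} = \left(- \frac{14}{3}\right)^{2} = \frac{196}{9}$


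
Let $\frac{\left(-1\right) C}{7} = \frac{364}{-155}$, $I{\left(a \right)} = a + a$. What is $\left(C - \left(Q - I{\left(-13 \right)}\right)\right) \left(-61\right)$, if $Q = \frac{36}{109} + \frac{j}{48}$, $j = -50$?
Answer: $\frac{218895877}{405480} \approx 539.84$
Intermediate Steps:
$I{\left(a \right)} = 2 a$
$C = \frac{2548}{155}$ ($C = - 7 \frac{364}{-155} = - 7 \cdot 364 \left(- \frac{1}{155}\right) = \left(-7\right) \left(- \frac{364}{155}\right) = \frac{2548}{155} \approx 16.439$)
$Q = - \frac{1861}{2616}$ ($Q = \frac{36}{109} - \frac{50}{48} = 36 \cdot \frac{1}{109} - \frac{25}{24} = \frac{36}{109} - \frac{25}{24} = - \frac{1861}{2616} \approx -0.71139$)
$\left(C - \left(Q - I{\left(-13 \right)}\right)\right) \left(-61\right) = \left(\frac{2548}{155} + \left(2 \left(-13\right) - - \frac{1861}{2616}\right)\right) \left(-61\right) = \left(\frac{2548}{155} + \left(-26 + \frac{1861}{2616}\right)\right) \left(-61\right) = \left(\frac{2548}{155} - \frac{66155}{2616}\right) \left(-61\right) = \left(- \frac{3588457}{405480}\right) \left(-61\right) = \frac{218895877}{405480}$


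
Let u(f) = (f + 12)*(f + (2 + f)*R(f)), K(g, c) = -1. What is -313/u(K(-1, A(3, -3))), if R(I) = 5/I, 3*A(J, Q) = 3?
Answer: 313/66 ≈ 4.7424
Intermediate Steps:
A(J, Q) = 1 (A(J, Q) = (⅓)*3 = 1)
u(f) = (12 + f)*(f + 5*(2 + f)/f) (u(f) = (f + 12)*(f + (2 + f)*(5/f)) = (12 + f)*(f + 5*(2 + f)/f))
-313/u(K(-1, A(3, -3))) = -313/(70 + (-1)² + 17*(-1) + 120/(-1)) = -313/(70 + 1 - 17 + 120*(-1)) = -313/(70 + 1 - 17 - 120) = -313/(-66) = -313*(-1/66) = 313/66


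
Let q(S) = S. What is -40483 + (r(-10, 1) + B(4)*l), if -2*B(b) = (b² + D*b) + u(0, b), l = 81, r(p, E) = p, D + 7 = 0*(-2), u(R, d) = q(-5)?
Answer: -79609/2 ≈ -39805.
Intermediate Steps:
u(R, d) = -5
D = -7 (D = -7 + 0*(-2) = -7 + 0 = -7)
B(b) = 5/2 - b²/2 + 7*b/2 (B(b) = -((b² - 7*b) - 5)/2 = -(-5 + b² - 7*b)/2 = 5/2 - b²/2 + 7*b/2)
-40483 + (r(-10, 1) + B(4)*l) = -40483 + (-10 + (5/2 - ½*4² + (7/2)*4)*81) = -40483 + (-10 + (5/2 - ½*16 + 14)*81) = -40483 + (-10 + (5/2 - 8 + 14)*81) = -40483 + (-10 + (17/2)*81) = -40483 + (-10 + 1377/2) = -40483 + 1357/2 = -79609/2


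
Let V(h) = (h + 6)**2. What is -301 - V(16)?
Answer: -785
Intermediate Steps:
V(h) = (6 + h)**2
-301 - V(16) = -301 - (6 + 16)**2 = -301 - 1*22**2 = -301 - 1*484 = -301 - 484 = -785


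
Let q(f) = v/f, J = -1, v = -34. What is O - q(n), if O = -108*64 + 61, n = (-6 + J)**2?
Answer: -335665/49 ≈ -6850.3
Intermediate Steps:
n = 49 (n = (-6 - 1)**2 = (-7)**2 = 49)
q(f) = -34/f
O = -6851 (O = -6912 + 61 = -6851)
O - q(n) = -6851 - (-34)/49 = -6851 - 1*(-34/49) = -6851 + 34/49 = -335665/49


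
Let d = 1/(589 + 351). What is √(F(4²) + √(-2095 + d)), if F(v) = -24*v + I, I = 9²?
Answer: √(-66932700 + 1410*I*√51420585)/470 ≈ 1.311 + 17.456*I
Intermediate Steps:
I = 81
F(v) = 81 - 24*v (F(v) = -24*v + 81 = 81 - 24*v)
d = 1/940 ≈ 0.0010638
√(F(4²) + √(-2095 + d)) = √((81 - 24*4²) + √(-2095 + 1/940)) = √((81 - 24*16) + √(-1969299/940)) = √((81 - 384) + 3*I*√51420585/470) = √(-303 + 3*I*√51420585/470)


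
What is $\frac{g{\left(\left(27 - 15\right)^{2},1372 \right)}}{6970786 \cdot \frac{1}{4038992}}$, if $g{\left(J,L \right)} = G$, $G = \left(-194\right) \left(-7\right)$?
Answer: $\frac{2742475568}{3485393} \approx 786.85$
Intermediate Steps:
$G = 1358$
$g{\left(J,L \right)} = 1358$
$\frac{g{\left(\left(27 - 15\right)^{2},1372 \right)}}{6970786 \cdot \frac{1}{4038992}} = \frac{1358}{6970786 \cdot \frac{1}{4038992}} = \frac{1358}{\frac{3485393}{2019496}} = 1358 \cdot \frac{2019496}{3485393} = \frac{2742475568}{3485393}$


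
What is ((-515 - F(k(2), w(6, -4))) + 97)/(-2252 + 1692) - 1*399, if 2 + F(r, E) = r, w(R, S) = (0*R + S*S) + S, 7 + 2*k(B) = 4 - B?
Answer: -446053/1120 ≈ -398.26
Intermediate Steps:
k(B) = -3/2 - B/2 (k(B) = -7/2 + (4 - B)/2 = -7/2 + (2 - B/2) = -3/2 - B/2)
w(R, S) = S + S² (w(R, S) = (0 + S²) + S = S² + S = S + S²)
F(r, E) = -2 + r
((-515 - F(k(2), w(6, -4))) + 97)/(-2252 + 1692) - 1*399 = ((-515 - (-2 + (-3/2 - ½*2))) + 97)/(-2252 + 1692) - 1*399 = ((-515 - (-2 + (-3/2 - 1))) + 97)/(-560) - 399 = ((-515 - (-2 - 5/2)) + 97)*(-1/560) - 399 = ((-515 - 1*(-9/2)) + 97)*(-1/560) - 399 = ((-515 + 9/2) + 97)*(-1/560) - 399 = (-1021/2 + 97)*(-1/560) - 399 = -827/2*(-1/560) - 399 = 827/1120 - 399 = -446053/1120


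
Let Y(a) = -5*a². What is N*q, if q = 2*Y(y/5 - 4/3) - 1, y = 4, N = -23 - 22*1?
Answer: 173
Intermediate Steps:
N = -45 (N = -23 - 22 = -45)
q = -173/45 (q = 2*(-5*(4/5 - 4/3)²) - 1 = 2*(-5*(4*(⅕) - 4*⅓)²) - 1 = 2*(-5*(⅘ - 4/3)²) - 1 = 2*(-5*(-8/15)²) - 1 = 2*(-5*64/225) - 1 = 2*(-64/45) - 1 = -128/45 - 1 = -173/45 ≈ -3.8444)
N*q = -45*(-173/45) = 173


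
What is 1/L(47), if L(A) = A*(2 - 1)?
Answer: 1/47 ≈ 0.021277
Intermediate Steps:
L(A) = A (L(A) = A*1 = A)
1/L(47) = 1/47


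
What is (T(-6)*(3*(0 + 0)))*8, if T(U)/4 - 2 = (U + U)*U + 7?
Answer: 0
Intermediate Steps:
T(U) = 36 + 8*U**2 (T(U) = 8 + 4*((U + U)*U + 7) = 8 + 4*((2*U)*U + 7) = 8 + 4*(2*U**2 + 7) = 8 + 4*(7 + 2*U**2) = 8 + (28 + 8*U**2) = 36 + 8*U**2)
(T(-6)*(3*(0 + 0)))*8 = ((36 + 8*(-6)**2)*(3*(0 + 0)))*8 = ((36 + 8*36)*(3*0))*8 = ((36 + 288)*0)*8 = (324*0)*8 = 0*8 = 0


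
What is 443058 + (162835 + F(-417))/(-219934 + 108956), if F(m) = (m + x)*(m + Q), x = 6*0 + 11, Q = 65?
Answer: 49169384977/110978 ≈ 4.4306e+5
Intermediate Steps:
x = 11 (x = 0 + 11 = 11)
F(m) = (11 + m)*(65 + m) (F(m) = (m + 11)*(m + 65) = (11 + m)*(65 + m))
443058 + (162835 + F(-417))/(-219934 + 108956) = 443058 + (162835 + (715 + (-417)² + 76*(-417)))/(-219934 + 108956) = 443058 + (162835 + (715 + 173889 - 31692))/(-110978) = 443058 + (162835 + 142912)*(-1/110978) = 443058 + 305747*(-1/110978) = 443058 - 305747/110978 = 49169384977/110978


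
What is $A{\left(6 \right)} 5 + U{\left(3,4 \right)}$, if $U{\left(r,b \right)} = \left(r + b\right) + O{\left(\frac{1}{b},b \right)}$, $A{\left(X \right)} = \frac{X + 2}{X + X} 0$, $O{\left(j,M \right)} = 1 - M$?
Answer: $4$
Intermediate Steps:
$A{\left(X \right)} = 0$ ($A{\left(X \right)} = \frac{2 + X}{2 X} 0 = 0$)
$U{\left(r,b \right)} = 1 + r$ ($U{\left(r,b \right)} = \left(r + b\right) - \left(-1 + b\right) = \left(b + r\right) - \left(-1 + b\right) = 1 + r$)
$A{\left(6 \right)} 5 + U{\left(3,4 \right)} = 0 \cdot 5 + \left(1 + 3\right) = 0 + 4 = 4$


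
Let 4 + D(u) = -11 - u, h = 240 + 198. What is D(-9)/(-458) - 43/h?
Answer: -8533/100302 ≈ -0.085073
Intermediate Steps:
h = 438
D(u) = -15 - u (D(u) = -4 + (-11 - u) = -15 - u)
D(-9)/(-458) - 43/h = (-15 - 1*(-9))/(-458) - 43/438 = (-15 + 9)*(-1/458) - 43*1/438 = -6*(-1/458) - 43/438 = 3/229 - 43/438 = -8533/100302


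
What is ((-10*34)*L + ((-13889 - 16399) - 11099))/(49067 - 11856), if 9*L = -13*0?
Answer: -41387/37211 ≈ -1.1122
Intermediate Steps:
L = 0 (L = (-13*0)/9 = (⅑)*0 = 0)
((-10*34)*L + ((-13889 - 16399) - 11099))/(49067 - 11856) = (-10*34*0 + ((-13889 - 16399) - 11099))/(49067 - 11856) = (-340*0 + (-30288 - 11099))/37211 = (0 - 41387)*(1/37211) = -41387*1/37211 = -41387/37211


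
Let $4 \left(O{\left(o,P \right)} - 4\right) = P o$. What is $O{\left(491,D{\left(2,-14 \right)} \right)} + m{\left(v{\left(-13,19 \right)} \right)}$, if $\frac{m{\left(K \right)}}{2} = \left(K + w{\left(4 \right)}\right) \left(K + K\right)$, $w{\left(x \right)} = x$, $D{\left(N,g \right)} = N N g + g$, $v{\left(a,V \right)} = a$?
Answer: $- \frac{16241}{2} \approx -8120.5$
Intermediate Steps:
$D{\left(N,g \right)} = g + g N^{2}$ ($D{\left(N,g \right)} = N^{2} g + g = g N^{2} + g = g + g N^{2}$)
$O{\left(o,P \right)} = 4 + \frac{P o}{4}$
$m{\left(K \right)} = 4 K \left(4 + K\right)$ ($m{\left(K \right)} = 2 \left(K + 4\right) \left(K + K\right) = 2 \left(4 + K\right) 2 K = 2 \cdot 2 K \left(4 + K\right) = 4 K \left(4 + K\right)$)
$O{\left(491,D{\left(2,-14 \right)} \right)} + m{\left(v{\left(-13,19 \right)} \right)} = \left(4 + \frac{1}{4} \left(- 14 \left(1 + 2^{2}\right)\right) 491\right) + 4 \left(-13\right) \left(4 - 13\right) = \left(4 + \frac{1}{4} \left(- 14 \left(1 + 4\right)\right) 491\right) + 4 \left(-13\right) \left(-9\right) = \left(4 + \frac{1}{4} \left(\left(-14\right) 5\right) 491\right) + 468 = \left(4 + \frac{1}{4} \left(-70\right) 491\right) + 468 = \left(4 - \frac{17185}{2}\right) + 468 = - \frac{17177}{2} + 468 = - \frac{16241}{2}$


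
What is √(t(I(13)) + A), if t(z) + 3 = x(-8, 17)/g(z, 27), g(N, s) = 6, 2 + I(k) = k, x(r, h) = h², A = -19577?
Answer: I*√703146/6 ≈ 139.76*I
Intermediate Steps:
I(k) = -2 + k
t(z) = 271/6 (t(z) = -3 + 17²/6 = -3 + 289*(⅙) = -3 + 289/6 = 271/6)
√(t(I(13)) + A) = √(271/6 - 19577) = √(-117191/6) = I*√703146/6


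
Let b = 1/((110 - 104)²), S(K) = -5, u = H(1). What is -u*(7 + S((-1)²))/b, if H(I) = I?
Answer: -72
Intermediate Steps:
u = 1
b = 1/36 (b = 1/(6²) = 1/36 ≈ 0.027778)
-u*(7 + S((-1)²))/b = -1*(7 - 5)/1/36 = -1*2*36 = -2*36 = -1*72 = -72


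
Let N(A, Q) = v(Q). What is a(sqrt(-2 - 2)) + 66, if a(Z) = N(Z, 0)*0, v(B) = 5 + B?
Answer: 66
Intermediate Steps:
N(A, Q) = 5 + Q
a(Z) = 0 (a(Z) = (5 + 0)*0 = 5*0 = 0)
a(sqrt(-2 - 2)) + 66 = 0 + 66 = 66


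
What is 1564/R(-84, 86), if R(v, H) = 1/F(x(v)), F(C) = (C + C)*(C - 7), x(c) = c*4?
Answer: 360495744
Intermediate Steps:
x(c) = 4*c
F(C) = 2*C*(-7 + C) (F(C) = (2*C)*(-7 + C) = 2*C*(-7 + C))
R(v, H) = 1/(8*v*(-7 + 4*v)) (R(v, H) = 1/(2*(4*v)*(-7 + 4*v)) = 1/(8*v*(-7 + 4*v)))
1564/R(-84, 86) = 1564/(((⅛)/(-84*(-7 + 4*(-84))))) = 1564/(((⅛)*(-1/84)/(-7 - 336))) = 1564/(((⅛)*(-1/84)/(-343))) = 1564/(((⅛)*(-1/84)*(-1/343))) = 1564/(1/230496) = 1564*230496 = 360495744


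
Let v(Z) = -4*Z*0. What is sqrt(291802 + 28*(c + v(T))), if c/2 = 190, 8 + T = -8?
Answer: sqrt(302442) ≈ 549.95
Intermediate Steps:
T = -16 (T = -8 - 8 = -16)
c = 380 (c = 2*190 = 380)
v(Z) = 0
sqrt(291802 + 28*(c + v(T))) = sqrt(291802 + 28*(380 + 0)) = sqrt(291802 + 28*380) = sqrt(291802 + 10640) = sqrt(302442)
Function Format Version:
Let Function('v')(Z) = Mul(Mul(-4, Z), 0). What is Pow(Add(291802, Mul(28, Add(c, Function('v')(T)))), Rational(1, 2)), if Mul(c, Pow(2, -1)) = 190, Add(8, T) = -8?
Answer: Pow(302442, Rational(1, 2)) ≈ 549.95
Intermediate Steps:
T = -16 (T = Add(-8, -8) = -16)
c = 380 (c = Mul(2, 190) = 380)
Function('v')(Z) = 0
Pow(Add(291802, Mul(28, Add(c, Function('v')(T)))), Rational(1, 2)) = Pow(Add(291802, Mul(28, Add(380, 0))), Rational(1, 2)) = Pow(Add(291802, Mul(28, 380)), Rational(1, 2)) = Pow(Add(291802, 10640), Rational(1, 2)) = Pow(302442, Rational(1, 2))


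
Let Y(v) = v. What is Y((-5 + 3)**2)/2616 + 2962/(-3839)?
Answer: -1933309/2510706 ≈ -0.77003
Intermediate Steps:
Y((-5 + 3)**2)/2616 + 2962/(-3839) = (-5 + 3)**2/2616 + 2962/(-3839) = (-2)**2*(1/2616) + 2962*(-1/3839) = 4*(1/2616) - 2962/3839 = 1/654 - 2962/3839 = -1933309/2510706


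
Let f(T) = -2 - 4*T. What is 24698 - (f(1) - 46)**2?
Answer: 21994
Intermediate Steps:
24698 - (f(1) - 46)**2 = 24698 - ((-2 - 4*1) - 46)**2 = 24698 - ((-2 - 4) - 46)**2 = 24698 - (-6 - 46)**2 = 24698 - 1*(-52)**2 = 24698 - 1*2704 = 24698 - 2704 = 21994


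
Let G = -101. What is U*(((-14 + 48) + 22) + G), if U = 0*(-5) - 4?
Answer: 180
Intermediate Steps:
U = -4 (U = 0 - 4 = -4)
U*(((-14 + 48) + 22) + G) = -4*(((-14 + 48) + 22) - 101) = -4*((34 + 22) - 101) = -4*(56 - 101) = -4*(-45) = 180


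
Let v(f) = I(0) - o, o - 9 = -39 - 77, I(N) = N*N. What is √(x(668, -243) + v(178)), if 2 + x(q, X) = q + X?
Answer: √530 ≈ 23.022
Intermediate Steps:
I(N) = N²
o = -107 (o = 9 + (-39 - 77) = 9 - 116 = -107)
x(q, X) = -2 + X + q (x(q, X) = -2 + (q + X) = -2 + (X + q) = -2 + X + q)
v(f) = 107 (v(f) = 0² - 1*(-107) = 0 + 107 = 107)
√(x(668, -243) + v(178)) = √((-2 - 243 + 668) + 107) = √(423 + 107) = √530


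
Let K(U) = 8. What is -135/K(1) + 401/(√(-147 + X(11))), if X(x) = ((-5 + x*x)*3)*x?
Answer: -135/8 + 401*√409/1227 ≈ -10.266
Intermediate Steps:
X(x) = x*(-15 + 3*x²) (X(x) = ((-5 + x²)*3)*x = (-15 + 3*x²)*x = x*(-15 + 3*x²))
-135/K(1) + 401/(√(-147 + X(11))) = -135/8 + 401/(√(-147 + 3*11*(-5 + 11²))) = -135*⅛ + 401/(√(-147 + 3*11*(-5 + 121))) = -135/8 + 401/(√(-147 + 3*11*116)) = -135/8 + 401/(√(-147 + 3828)) = -135/8 + 401/(√3681) = -135/8 + 401/((3*√409)) = -135/8 + 401*(√409/1227) = -135/8 + 401*√409/1227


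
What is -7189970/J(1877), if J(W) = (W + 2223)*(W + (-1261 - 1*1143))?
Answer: 718997/216070 ≈ 3.3276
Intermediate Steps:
J(W) = (-2404 + W)*(2223 + W) (J(W) = (2223 + W)*(W + (-1261 - 1143)) = (2223 + W)*(W - 2404) = (2223 + W)*(-2404 + W) = (-2404 + W)*(2223 + W))
-7189970/J(1877) = -7189970/(-5344092 + 1877**2 - 181*1877) = -7189970/(-5344092 + 3523129 - 339737) = -7189970/(-2160700) = -7189970*(-1/2160700) = 718997/216070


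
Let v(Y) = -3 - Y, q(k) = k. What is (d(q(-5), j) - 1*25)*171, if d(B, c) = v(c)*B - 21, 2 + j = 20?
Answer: 10089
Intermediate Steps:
j = 18 (j = -2 + 20 = 18)
d(B, c) = -21 + B*(-3 - c) (d(B, c) = (-3 - c)*B - 21 = B*(-3 - c) - 21 = -21 + B*(-3 - c))
(d(q(-5), j) - 1*25)*171 = ((-21 - 1*(-5)*(3 + 18)) - 1*25)*171 = ((-21 - 1*(-5)*21) - 25)*171 = ((-21 + 105) - 25)*171 = (84 - 25)*171 = 59*171 = 10089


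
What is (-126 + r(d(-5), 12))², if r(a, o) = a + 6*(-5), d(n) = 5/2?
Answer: 94249/4 ≈ 23562.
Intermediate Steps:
d(n) = 5/2 (d(n) = 5*(½) = 5/2)
r(a, o) = -30 + a (r(a, o) = a - 30 = -30 + a)
(-126 + r(d(-5), 12))² = (-126 + (-30 + 5/2))² = (-126 - 55/2)² = (-307/2)² = 94249/4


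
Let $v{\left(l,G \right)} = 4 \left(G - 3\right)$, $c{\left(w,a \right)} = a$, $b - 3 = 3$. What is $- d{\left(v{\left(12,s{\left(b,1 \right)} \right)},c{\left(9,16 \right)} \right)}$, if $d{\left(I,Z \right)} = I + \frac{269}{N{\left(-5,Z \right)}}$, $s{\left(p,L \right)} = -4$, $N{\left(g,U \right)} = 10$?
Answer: $\frac{11}{10} \approx 1.1$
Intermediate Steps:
$b = 6$ ($b = 3 + 3 = 6$)
$v{\left(l,G \right)} = -12 + 4 G$ ($v{\left(l,G \right)} = 4 \left(-3 + G\right) = -12 + 4 G$)
$d{\left(I,Z \right)} = \frac{269}{10} + I$ ($d{\left(I,Z \right)} = I + \frac{269}{10} = \frac{269}{10} + I$)
$- d{\left(v{\left(12,s{\left(b,1 \right)} \right)},c{\left(9,16 \right)} \right)} = - (\frac{269}{10} + \left(-12 + 4 \left(-4\right)\right)) = - (\frac{269}{10} - 28) = \left(-1\right) \left(- \frac{11}{10}\right) = \frac{11}{10}$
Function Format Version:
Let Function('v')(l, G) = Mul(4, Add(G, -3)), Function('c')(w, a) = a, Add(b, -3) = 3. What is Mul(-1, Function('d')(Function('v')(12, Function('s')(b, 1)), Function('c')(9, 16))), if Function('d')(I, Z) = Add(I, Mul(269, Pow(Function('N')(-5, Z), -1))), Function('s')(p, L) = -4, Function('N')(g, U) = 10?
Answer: Rational(11, 10) ≈ 1.1000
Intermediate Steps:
b = 6 (b = Add(3, 3) = 6)
Function('v')(l, G) = Add(-12, Mul(4, G)) (Function('v')(l, G) = Mul(4, Add(-3, G)) = Add(-12, Mul(4, G)))
Function('d')(I, Z) = Add(Rational(269, 10), I) (Function('d')(I, Z) = Add(I, Mul(269, Pow(10, -1))) = Add(I, Mul(269, Rational(1, 10))) = Add(I, Rational(269, 10)) = Add(Rational(269, 10), I))
Mul(-1, Function('d')(Function('v')(12, Function('s')(b, 1)), Function('c')(9, 16))) = Mul(-1, Add(Rational(269, 10), Add(-12, Mul(4, -4)))) = Mul(-1, Add(Rational(269, 10), Add(-12, -16))) = Mul(-1, Add(Rational(269, 10), -28)) = Mul(-1, Rational(-11, 10)) = Rational(11, 10)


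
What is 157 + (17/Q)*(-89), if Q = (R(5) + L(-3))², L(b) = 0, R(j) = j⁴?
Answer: 61326612/390625 ≈ 157.00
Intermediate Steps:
Q = 390625 (Q = (5⁴ + 0)² = (625 + 0)² = 625² = 390625)
157 + (17/Q)*(-89) = 157 + (17/390625)*(-89) = 157 - 1513/390625 = 61326612/390625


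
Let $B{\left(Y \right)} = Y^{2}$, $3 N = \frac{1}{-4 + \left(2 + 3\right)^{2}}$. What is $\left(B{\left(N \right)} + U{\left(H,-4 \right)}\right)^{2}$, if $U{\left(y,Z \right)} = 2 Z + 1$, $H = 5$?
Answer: $\frac{771839524}{15752961} \approx 48.996$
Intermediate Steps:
$U{\left(y,Z \right)} = 1 + 2 Z$
$N = \frac{1}{63}$ ($N = \frac{1}{3 \left(-4 + \left(2 + 3\right)^{2}\right)} = \frac{1}{3 \left(-4 + 5^{2}\right)} = \frac{1}{3 \left(-4 + 25\right)} = \frac{1}{3 \cdot 21} = \frac{1}{3} \cdot \frac{1}{21} = \frac{1}{63} \approx 0.015873$)
$\left(B{\left(N \right)} + U{\left(H,-4 \right)}\right)^{2} = \left(\left(\frac{1}{63}\right)^{2} + \left(1 + 2 \left(-4\right)\right)\right)^{2} = \left(\frac{1}{3969} + \left(1 - 8\right)\right)^{2} = \left(\frac{1}{3969} - 7\right)^{2} = \left(- \frac{27782}{3969}\right)^{2} = \frac{771839524}{15752961}$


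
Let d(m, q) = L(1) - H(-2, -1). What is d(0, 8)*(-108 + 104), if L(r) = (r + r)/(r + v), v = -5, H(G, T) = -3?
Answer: -10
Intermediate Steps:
L(r) = 2*r/(-5 + r) (L(r) = (r + r)/(r - 5) = (2*r)/(-5 + r) = 2*r/(-5 + r))
d(m, q) = 5/2 (d(m, q) = 2*1/(-5 + 1) - 1*(-3) = 2*1/(-4) + 3 = 2*1*(-¼) + 3 = -½ + 3 = 5/2)
d(0, 8)*(-108 + 104) = 5*(-108 + 104)/2 = (5/2)*(-4) = -10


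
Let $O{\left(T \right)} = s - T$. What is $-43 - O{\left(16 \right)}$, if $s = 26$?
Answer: $-53$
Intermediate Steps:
$O{\left(T \right)} = 26 - T$
$-43 - O{\left(16 \right)} = -43 - \left(26 - 16\right) = -43 - 10 = -53$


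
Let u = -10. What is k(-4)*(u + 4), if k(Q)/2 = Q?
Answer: 48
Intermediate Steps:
k(Q) = 2*Q
k(-4)*(u + 4) = (2*(-4))*(-10 + 4) = -8*(-6) = 48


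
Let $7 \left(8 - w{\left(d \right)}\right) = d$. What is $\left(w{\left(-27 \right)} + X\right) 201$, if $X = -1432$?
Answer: $- \frac{1998141}{7} \approx -2.8545 \cdot 10^{5}$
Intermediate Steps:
$w{\left(d \right)} = 8 - \frac{d}{7}$
$\left(w{\left(-27 \right)} + X\right) 201 = \left(\left(8 - - \frac{27}{7}\right) - 1432\right) 201 = \left(\left(8 + \frac{27}{7}\right) - 1432\right) 201 = \left(\frac{83}{7} - 1432\right) 201 = \left(- \frac{9941}{7}\right) 201 = - \frac{1998141}{7}$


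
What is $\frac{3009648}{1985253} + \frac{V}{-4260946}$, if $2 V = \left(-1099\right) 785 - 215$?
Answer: $\frac{4560171597551}{2819685276446} \approx 1.6173$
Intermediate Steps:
$V = -431465$ ($V = \frac{\left(-1099\right) 785 - 215}{2} = \frac{-862715 - 215}{2} = \frac{1}{2} \left(-862930\right) = -431465$)
$\frac{3009648}{1985253} + \frac{V}{-4260946} = \frac{3009648}{1985253} - \frac{431465}{-4260946} = 3009648 \cdot \frac{1}{1985253} - - \frac{431465}{4260946} = \frac{1003216}{661751} + \frac{431465}{4260946} = \frac{4560171597551}{2819685276446}$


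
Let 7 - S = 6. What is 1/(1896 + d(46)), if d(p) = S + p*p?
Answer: 1/4013 ≈ 0.00024919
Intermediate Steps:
S = 1 (S = 7 - 1*6 = 7 - 6 = 1)
d(p) = 1 + p**2 (d(p) = 1 + p*p = 1 + p**2)
1/(1896 + d(46)) = 1/(1896 + (1 + 46**2)) = 1/(1896 + (1 + 2116)) = 1/(1896 + 2117) = 1/4013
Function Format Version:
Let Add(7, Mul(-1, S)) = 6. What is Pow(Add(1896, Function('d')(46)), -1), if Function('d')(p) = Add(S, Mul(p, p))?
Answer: Rational(1, 4013) ≈ 0.00024919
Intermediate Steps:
S = 1 (S = Add(7, Mul(-1, 6)) = Add(7, -6) = 1)
Function('d')(p) = Add(1, Pow(p, 2)) (Function('d')(p) = Add(1, Mul(p, p)) = Add(1, Pow(p, 2)))
Pow(Add(1896, Function('d')(46)), -1) = Pow(Add(1896, Add(1, Pow(46, 2))), -1) = Pow(Add(1896, Add(1, 2116)), -1) = Pow(Add(1896, 2117), -1) = Pow(4013, -1) = Rational(1, 4013)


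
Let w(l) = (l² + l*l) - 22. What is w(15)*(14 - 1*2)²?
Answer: 61632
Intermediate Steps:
w(l) = -22 + 2*l² (w(l) = (l² + l²) - 22 = 2*l² - 22 = -22 + 2*l²)
w(15)*(14 - 1*2)² = (-22 + 2*15²)*(14 - 1*2)² = (-22 + 2*225)*(14 - 2)² = (-22 + 450)*12² = 428*144 = 61632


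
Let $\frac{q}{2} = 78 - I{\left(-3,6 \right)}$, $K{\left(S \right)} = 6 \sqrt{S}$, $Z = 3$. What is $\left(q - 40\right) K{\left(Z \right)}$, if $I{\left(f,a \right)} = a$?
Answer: $624 \sqrt{3} \approx 1080.8$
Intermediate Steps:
$q = 144$ ($q = 2 \left(78 - 6\right) = 2 \cdot 72 = 144$)
$\left(q - 40\right) K{\left(Z \right)} = \left(144 - 40\right) 6 \sqrt{3} = 104 \cdot 6 \sqrt{3} = 624 \sqrt{3}$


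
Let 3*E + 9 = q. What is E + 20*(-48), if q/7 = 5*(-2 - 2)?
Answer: -3029/3 ≈ -1009.7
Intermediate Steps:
q = -140 (q = 7*(5*(-2 - 2)) = 7*(5*(-4)) = 7*(-20) = -140)
E = -149/3 (E = -3 + (⅓)*(-140) = -3 - 140/3 = -149/3 ≈ -49.667)
E + 20*(-48) = -149/3 + 20*(-48) = -149/3 - 960 = -3029/3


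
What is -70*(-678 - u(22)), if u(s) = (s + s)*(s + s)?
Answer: 182980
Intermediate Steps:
u(s) = 4*s² (u(s) = (2*s)*(2*s) = 4*s²)
-70*(-678 - u(22)) = -70*(-678 - 4*22²) = -70*(-678 - 4*484) = -70*(-678 - 1*1936) = -70*(-678 - 1936) = -70*(-2614) = 182980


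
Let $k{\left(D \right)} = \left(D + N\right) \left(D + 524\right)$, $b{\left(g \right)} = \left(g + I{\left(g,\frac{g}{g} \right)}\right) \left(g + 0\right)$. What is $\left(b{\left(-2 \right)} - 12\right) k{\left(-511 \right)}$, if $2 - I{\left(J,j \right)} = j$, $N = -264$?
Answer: $100750$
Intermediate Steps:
$I{\left(J,j \right)} = 2 - j$
$b{\left(g \right)} = g \left(1 + g\right)$ ($b{\left(g \right)} = \left(g + \left(2 - \frac{g}{g}\right)\right) \left(g + 0\right) = \left(g + \left(2 - 1\right)\right) g = \left(g + 1\right) g = \left(1 + g\right) g = g \left(1 + g\right)$)
$k{\left(D \right)} = \left(-264 + D\right) \left(524 + D\right)$ ($k{\left(D \right)} = \left(D - 264\right) \left(D + 524\right) = \left(-264 + D\right) \left(524 + D\right)$)
$\left(b{\left(-2 \right)} - 12\right) k{\left(-511 \right)} = \left(- 2 \left(1 - 2\right) - 12\right) \left(-138336 + \left(-511\right)^{2} + 260 \left(-511\right)\right) = \left(\left(-2\right) \left(-1\right) - 12\right) \left(-138336 + 261121 - 132860\right) = \left(2 - 12\right) \left(-10075\right) = \left(-10\right) \left(-10075\right) = 100750$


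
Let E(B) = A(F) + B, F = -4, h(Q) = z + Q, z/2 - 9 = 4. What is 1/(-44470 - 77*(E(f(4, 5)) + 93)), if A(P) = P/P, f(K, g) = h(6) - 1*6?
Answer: -1/53710 ≈ -1.8619e-5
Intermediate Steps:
z = 26 (z = 18 + 2*4 = 18 + 8 = 26)
h(Q) = 26 + Q
f(K, g) = 26 (f(K, g) = (26 + 6) - 1*6 = 32 - 6 = 26)
A(P) = 1
E(B) = 1 + B
1/(-44470 - 77*(E(f(4, 5)) + 93)) = 1/(-44470 - 77*((1 + 26) + 93)) = 1/(-44470 - 77*(27 + 93)) = 1/(-44470 - 77*120) = 1/(-44470 - 9240) = 1/(-53710) = -1/53710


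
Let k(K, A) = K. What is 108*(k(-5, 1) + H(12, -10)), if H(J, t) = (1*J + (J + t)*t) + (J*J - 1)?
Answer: 14040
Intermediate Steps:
H(J, t) = -1 + J + J**2 + t*(J + t) (H(J, t) = (J + t*(J + t)) + (J**2 - 1) = (J + t*(J + t)) + (-1 + J**2) = -1 + J + J**2 + t*(J + t))
108*(k(-5, 1) + H(12, -10)) = 108*(-5 + (-1 + 12 + 12**2 + (-10)**2 + 12*(-10))) = 108*(-5 + (-1 + 12 + 144 + 100 - 120)) = 108*(-5 + 135) = 108*130 = 14040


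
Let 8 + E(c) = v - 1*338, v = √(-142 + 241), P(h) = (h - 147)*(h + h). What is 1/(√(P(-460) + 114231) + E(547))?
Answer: 1/(-346 + √672671 + 3*√11) ≈ 0.0020656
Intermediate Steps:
P(h) = 2*h*(-147 + h) (P(h) = (-147 + h)*(2*h) = 2*h*(-147 + h))
v = 3*√11 (v = √99 = 3*√11 ≈ 9.9499)
E(c) = -346 + 3*√11 (E(c) = -8 + (3*√11 - 1*338) = -8 + (3*√11 - 338) = -8 + (-338 + 3*√11) = -346 + 3*√11)
1/(√(P(-460) + 114231) + E(547)) = 1/(√(2*(-460)*(-147 - 460) + 114231) + (-346 + 3*√11)) = 1/(√(2*(-460)*(-607) + 114231) + (-346 + 3*√11)) = 1/(√(558440 + 114231) + (-346 + 3*√11)) = 1/(√672671 + (-346 + 3*√11)) = 1/(-346 + √672671 + 3*√11)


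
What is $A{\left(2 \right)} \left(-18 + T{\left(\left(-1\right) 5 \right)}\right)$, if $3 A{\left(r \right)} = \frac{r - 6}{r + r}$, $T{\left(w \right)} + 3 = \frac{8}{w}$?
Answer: $\frac{113}{15} \approx 7.5333$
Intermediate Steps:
$T{\left(w \right)} = -3 + \frac{8}{w}$
$A{\left(r \right)} = \frac{-6 + r}{6 r}$ ($A{\left(r \right)} = \frac{\left(r - 6\right) \frac{1}{r + r}}{3} = \frac{\left(-6 + r\right) \frac{1}{2 r}}{3} = \frac{\frac{1}{2} \frac{1}{r} \left(-6 + r\right)}{3} = \frac{-6 + r}{6 r}$)
$A{\left(2 \right)} \left(-18 + T{\left(\left(-1\right) 5 \right)}\right) = \frac{-6 + 2}{6 \cdot 2} \left(-18 - \left(3 - \frac{8}{\left(-1\right) 5}\right)\right) = \frac{1}{6} \cdot \frac{1}{2} \left(-4\right) \left(-18 - \left(3 - \frac{8}{-5}\right)\right) = - \frac{-18 + \left(-3 + 8 \left(- \frac{1}{5}\right)\right)}{3} = - \frac{-18 - \frac{23}{5}}{3} = \left(- \frac{1}{3}\right) \left(- \frac{113}{5}\right) = \frac{113}{15}$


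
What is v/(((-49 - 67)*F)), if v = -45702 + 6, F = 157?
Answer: 11424/4553 ≈ 2.5091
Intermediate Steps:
v = -45696
v/(((-49 - 67)*F)) = -45696*1/(157*(-49 - 67)) = -45696/((-116*157)) = -45696/(-18212) = -45696*(-1/18212) = 11424/4553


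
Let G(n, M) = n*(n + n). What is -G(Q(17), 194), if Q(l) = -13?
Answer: -338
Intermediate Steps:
G(n, M) = 2*n² (G(n, M) = n*(2*n) = 2*n²)
-G(Q(17), 194) = -2*(-13)² = -2*169 = -1*338 = -338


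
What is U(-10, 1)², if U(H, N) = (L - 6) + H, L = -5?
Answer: 441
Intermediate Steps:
U(H, N) = -11 + H (U(H, N) = (-5 - 6) + H = -11 + H)
U(-10, 1)² = (-11 - 10)² = (-21)² = 441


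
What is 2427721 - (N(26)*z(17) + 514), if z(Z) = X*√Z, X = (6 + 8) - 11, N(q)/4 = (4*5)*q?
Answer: 2427207 - 6240*√17 ≈ 2.4015e+6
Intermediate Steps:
N(q) = 80*q (N(q) = 4*((4*5)*q) = 4*(20*q) = 80*q)
X = 3 (X = 14 - 11 = 3)
z(Z) = 3*√Z
2427721 - (N(26)*z(17) + 514) = 2427721 - ((80*26)*(3*√17) + 514) = 2427721 - (2080*(3*√17) + 514) = 2427721 - (6240*√17 + 514) = 2427721 - (514 + 6240*√17) = 2427721 + (-514 - 6240*√17) = 2427207 - 6240*√17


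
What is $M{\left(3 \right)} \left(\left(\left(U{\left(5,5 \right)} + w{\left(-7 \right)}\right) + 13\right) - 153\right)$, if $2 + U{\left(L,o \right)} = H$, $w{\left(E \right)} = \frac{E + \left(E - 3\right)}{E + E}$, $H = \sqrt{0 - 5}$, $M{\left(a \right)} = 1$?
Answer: $- \frac{1971}{14} + i \sqrt{5} \approx -140.79 + 2.2361 i$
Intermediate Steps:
$H = i \sqrt{5}$ ($H = \sqrt{-5} = i \sqrt{5} \approx 2.2361 i$)
$w{\left(E \right)} = \frac{-3 + 2 E}{2 E}$ ($w{\left(E \right)} = \frac{E + \left(E - 3\right)}{2 E} = \left(E + \left(-3 + E\right)\right) \frac{1}{2 E} = \left(-3 + 2 E\right) \frac{1}{2 E} = \frac{-3 + 2 E}{2 E}$)
$U{\left(L,o \right)} = -2 + i \sqrt{5}$
$M{\left(3 \right)} \left(\left(\left(U{\left(5,5 \right)} + w{\left(-7 \right)}\right) + 13\right) - 153\right) = 1 \left(\left(\left(\left(-2 + i \sqrt{5}\right) + \frac{- \frac{3}{2} - 7}{-7}\right) + 13\right) - 153\right) = 1 \left(\left(\left(\left(-2 + i \sqrt{5}\right) - - \frac{17}{14}\right) + 13\right) - 153\right) = 1 \left(\left(\left(\left(-2 + i \sqrt{5}\right) + \frac{17}{14}\right) + 13\right) - 153\right) = 1 \left(\left(\left(- \frac{11}{14} + i \sqrt{5}\right) + 13\right) - 153\right) = 1 \left(\left(\frac{171}{14} + i \sqrt{5}\right) - 153\right) = 1 \left(- \frac{1971}{14} + i \sqrt{5}\right) = - \frac{1971}{14} + i \sqrt{5}$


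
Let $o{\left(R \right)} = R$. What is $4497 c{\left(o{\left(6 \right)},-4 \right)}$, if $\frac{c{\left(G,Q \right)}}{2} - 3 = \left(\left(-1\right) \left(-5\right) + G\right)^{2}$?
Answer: $1115256$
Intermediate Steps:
$c{\left(G,Q \right)} = 6 + 2 \left(5 + G\right)^{2}$ ($c{\left(G,Q \right)} = 6 + 2 \left(\left(-1\right) \left(-5\right) + G\right)^{2} = 6 + 2 \left(5 + G\right)^{2}$)
$4497 c{\left(o{\left(6 \right)},-4 \right)} = 4497 \left(6 + 2 \left(5 + 6\right)^{2}\right) = 4497 \left(6 + 2 \cdot 11^{2}\right) = 4497 \left(6 + 2 \cdot 121\right) = 4497 \left(6 + 242\right) = 4497 \cdot 248 = 1115256$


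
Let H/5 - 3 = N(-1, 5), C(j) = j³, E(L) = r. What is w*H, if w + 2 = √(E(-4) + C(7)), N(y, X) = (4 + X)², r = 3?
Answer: -840 + 420*√346 ≈ 6972.5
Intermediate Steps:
E(L) = 3
H = 420 (H = 15 + 5*(4 + 5)² = 15 + 5*9² = 15 + 5*81 = 15 + 405 = 420)
w = -2 + √346 (w = -2 + √(3 + 7³) = -2 + √(3 + 343) = -2 + √346 ≈ 16.601)
w*H = (-2 + √346)*420 = -840 + 420*√346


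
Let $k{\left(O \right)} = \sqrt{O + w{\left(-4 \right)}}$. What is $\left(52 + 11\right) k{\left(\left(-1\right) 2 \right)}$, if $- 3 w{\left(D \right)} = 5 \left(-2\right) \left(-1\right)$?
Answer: $84 i \sqrt{3} \approx 145.49 i$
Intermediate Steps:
$w{\left(D \right)} = - \frac{10}{3}$ ($w{\left(D \right)} = - \frac{5 \left(-2\right) \left(-1\right)}{3} = - \frac{\left(-10\right) \left(-1\right)}{3} = \left(- \frac{1}{3}\right) 10 = - \frac{10}{3}$)
$k{\left(O \right)} = \sqrt{- \frac{10}{3} + O}$ ($k{\left(O \right)} = \sqrt{O - \frac{10}{3}} = \sqrt{- \frac{10}{3} + O}$)
$\left(52 + 11\right) k{\left(\left(-1\right) 2 \right)} = \left(52 + 11\right) \frac{\sqrt{-30 + 9 \left(\left(-1\right) 2\right)}}{3} = 63 \frac{\sqrt{-30 + 9 \left(-2\right)}}{3} = 63 \frac{\sqrt{-30 - 18}}{3} = 63 \frac{\sqrt{-48}}{3} = 63 \frac{4 i \sqrt{3}}{3} = 84 i \sqrt{3}$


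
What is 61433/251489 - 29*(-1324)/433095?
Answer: 36262496779/108918628455 ≈ 0.33293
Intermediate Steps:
61433/251489 - 29*(-1324)/433095 = 61433*(1/251489) + 38396*(1/433095) = 61433/251489 + 38396/433095 = 36262496779/108918628455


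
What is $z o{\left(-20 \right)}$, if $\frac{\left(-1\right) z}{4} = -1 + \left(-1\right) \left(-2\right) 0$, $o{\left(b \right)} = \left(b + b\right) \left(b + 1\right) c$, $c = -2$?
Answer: $-6080$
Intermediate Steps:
$o{\left(b \right)} = - 4 b \left(1 + b\right)$ ($o{\left(b \right)} = \left(b + b\right) \left(b + 1\right) \left(-2\right) = 2 b \left(1 + b\right) \left(-2\right) = - 4 b \left(1 + b\right)$)
$z = 4$ ($z = - 4 \left(-1 + \left(-1\right) \left(-2\right) 0\right) = - 4 \left(-1 + 2 \cdot 0\right) = - 4 \left(-1 + 0\right) = \left(-4\right) \left(-1\right) = 4$)
$z o{\left(-20 \right)} = 4 \left(\left(-4\right) \left(-20\right) \left(1 - 20\right)\right) = 4 \left(\left(-4\right) \left(-20\right) \left(-19\right)\right) = 4 \left(-1520\right) = -6080$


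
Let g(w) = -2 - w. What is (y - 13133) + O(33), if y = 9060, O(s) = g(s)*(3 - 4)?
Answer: -4038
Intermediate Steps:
O(s) = 2 + s (O(s) = (-2 - s)*(3 - 4) = (-2 - s)*(-1) = 2 + s)
(y - 13133) + O(33) = (9060 - 13133) + (2 + 33) = -4073 + 35 = -4038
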